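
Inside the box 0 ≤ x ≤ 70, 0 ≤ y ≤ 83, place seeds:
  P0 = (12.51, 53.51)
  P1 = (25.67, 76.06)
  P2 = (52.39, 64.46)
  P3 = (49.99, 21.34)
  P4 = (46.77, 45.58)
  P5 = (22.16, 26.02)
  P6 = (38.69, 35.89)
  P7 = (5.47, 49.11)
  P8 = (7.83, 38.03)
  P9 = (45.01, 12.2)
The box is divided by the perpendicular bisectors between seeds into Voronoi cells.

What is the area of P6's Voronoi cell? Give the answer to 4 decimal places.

1. box [0,70]×[0,83]: [(0, 0) (70, 0) (70, 83) (0, 83)]
2. ⊥bis P6·P0 via (25.6,44.7): [(0, 6.6632) (0, 0) (70, 0) (70, 83) (51.3772, 83)]  |A|=3849.0167
3. ⊥bis P6·P1 via (32.18,55.975): [(33.4698, 56.3931) (0, 6.6632) (0, 0) (70, 0) (70, 68.2333)]  |A|=3331.5533
4. ⊥bis P6·P2 via (45.54,50.175): [(33.251, 56.0679) (0, 6.6632) (0, 0) (70, 0) (70, 38.4458)]  |A|=2779.5793
5. ⊥bis P6·P3 via (44.34,28.615): [(61.9616, 42.3005) (33.251, 56.0679) (0, 6.6632) (0, 0) (7.495, 0)]  |A|=1303.0619
6. ⊥bis P6·P4 via (42.73,40.735): [(51.0321, 33.8123) (30.0484, 51.3095) (0, 6.6632) (0, 0) (7.495, 0)]  |A|=1028.0348
7. ⊥bis P6·P5 via (30.425,30.955): [(35.788, 21.9732) (51.0321, 33.8123) (30.0484, 51.3095) (23.8079, 42.0372)]  |A|=375.7256
8. ⊥bis P6·P7 via (22.08,42.5): [(35.788, 21.9732) (51.0321, 33.8123) (30.0484, 51.3095) (23.8079, 42.0372)]  |A|=375.7256
9. ⊥bis P6·P8 via (23.26,36.96): [(35.788, 21.9732) (51.0321, 33.8123) (30.0484, 51.3095) (23.8079, 42.0372)]  |A|=375.7256
10. ⊥bis P6·P9 via (41.85,24.045): [(35.5539, 22.3653) (36.6795, 22.6656) (51.0321, 33.8123) (30.0484, 51.3095) (23.8079, 42.0372)]  |A|=375.4697
11. canonical 5-gon: [(35.5539, 22.3653) (36.6795, 22.6656) (51.0321, 33.8123) (30.0484, 51.3095) (23.8079, 42.0372)]
12. shoelace: 375.4697

Area of P6's cell: 375.4697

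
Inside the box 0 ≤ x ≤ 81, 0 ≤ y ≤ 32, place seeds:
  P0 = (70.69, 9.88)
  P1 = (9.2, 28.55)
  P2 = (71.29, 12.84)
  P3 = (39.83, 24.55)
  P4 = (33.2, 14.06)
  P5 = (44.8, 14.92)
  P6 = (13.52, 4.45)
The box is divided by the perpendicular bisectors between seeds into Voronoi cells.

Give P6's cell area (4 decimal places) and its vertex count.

1. box [0,81]×[0,32]: [(0, 0) (81, 0) (81, 32) (0, 32)]
2. ⊥bis P6·P0 via (42.105,7.165): [(0, 0) (42.7855, 0) (39.7462, 32) (0, 32)]  |A|=1320.5073
3. ⊥bis P6·P1 via (11.36,16.5): [(0, 14.4637) (0, 0) (42.7855, 0) (40.7185, 21.7626)]  |A|=760.0323
4. ⊥bis P6·P2 via (42.405,8.645): [(40.5055, 21.7244) (0, 14.4637) (0, 0) (42.7855, 0) (41.1317, 17.4124)]  |A|=759.5609
5. ⊥bis P6·P3 via (26.675,14.5): [(23.4864, 18.6737) (0, 14.4637) (0, 0) (37.7525, 0)]  |A|=522.3399
6. ⊥bis P6·P4 via (23.36,9.255): [(19.1411, 17.8948) (0, 14.4637) (0, 0) (27.8793, 0)]  |A|=387.8726
7. ⊥bis P6·P5 via (29.16,9.685): [(19.1411, 17.8948) (0, 14.4637) (0, 0) (27.8793, 0)]  |A|=387.8726
8. canonical 4-gon: [(19.1411, 17.8948) (0, 14.4637) (0, 0) (27.8793, 0)]
9. shoelace: 387.8726

Area of P6's cell: 387.8726 (4 vertices)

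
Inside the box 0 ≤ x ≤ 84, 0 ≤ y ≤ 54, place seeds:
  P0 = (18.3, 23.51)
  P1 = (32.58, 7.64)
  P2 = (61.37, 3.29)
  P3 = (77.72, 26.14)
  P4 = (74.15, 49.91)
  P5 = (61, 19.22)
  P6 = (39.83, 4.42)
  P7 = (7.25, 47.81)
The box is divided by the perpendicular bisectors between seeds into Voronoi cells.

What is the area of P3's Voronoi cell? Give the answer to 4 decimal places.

Area of P3's cell: 439.7629

1. box [0,84]×[0,54]: [(0, 0) (84, 0) (84, 54) (0, 54)]
2. ⊥bis P3·P0 via (48.01,24.825): [(49.1088, 0) (84, 0) (84, 54) (46.7187, 54)]  |A|=1948.6585
3. ⊥bis P3·P1 via (55.15,16.89): [(47.5393, 35.4602) (62.0721, 0) (84, 0) (84, 54) (46.7187, 54)]  |A|=1718.8172
4. ⊥bis P3·P2 via (69.545,14.715): [(47.5393, 35.4602) (50.4383, 28.3865) (84, 4.3719) (84, 54) (46.7187, 54)]  |A|=1334.2246
5. ⊥bis P3·P4 via (75.935,38.025): [(48.1956, 33.8588) (50.4383, 28.3865) (84, 4.3719) (84, 39.2363)]  |A|=689.0498
6. ⊥bis P3·P5 via (69.36,22.68): [(63.7655, 36.1973) (73.9657, 11.5519) (84, 4.3719) (84, 39.2363)]  |A|=439.7629
7. ⊥bis P3·P6 via (58.775,15.28): [(63.7655, 36.1973) (73.9657, 11.5519) (84, 4.3719) (84, 39.2363)]  |A|=439.7629
8. ⊥bis P3·P7 via (42.485,36.975): [(63.7655, 36.1973) (73.9657, 11.5519) (84, 4.3719) (84, 39.2363)]  |A|=439.7629
9. canonical 4-gon: [(63.7655, 36.1973) (73.9657, 11.5519) (84, 4.3719) (84, 39.2363)]
10. shoelace: 439.7629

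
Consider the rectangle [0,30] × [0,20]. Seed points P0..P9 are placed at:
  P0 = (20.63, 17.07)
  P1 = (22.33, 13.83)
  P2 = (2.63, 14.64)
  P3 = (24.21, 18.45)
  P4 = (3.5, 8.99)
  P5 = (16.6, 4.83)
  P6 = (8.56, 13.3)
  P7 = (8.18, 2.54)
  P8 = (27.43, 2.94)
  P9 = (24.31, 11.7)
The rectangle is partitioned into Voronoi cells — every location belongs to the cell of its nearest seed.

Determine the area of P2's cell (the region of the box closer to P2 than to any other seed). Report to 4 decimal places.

1. box [0,30]×[0,20]: [(0, 0) (30, 0) (30, 20) (0, 20)]
2. ⊥bis P2·P0 via (11.63,15.855): [(0, 0) (13.7704, 0) (11.0704, 20) (0, 20)]  |A|=248.4085
3. ⊥bis P2·P1 via (12.48,14.235): [(0, 0) (11.8947, 0) (12.3326, 10.6504) (11.0704, 20) (0, 20)]  |A|=238.4199
4. ⊥bis P2·P3 via (13.42,16.545): [(0, 0) (11.8947, 0) (12.3326, 10.6504) (11.0704, 20) (0, 20)]  |A|=238.4199
5. ⊥bis P2·P4 via (3.065,11.815): [(0, 11.343) (11.9899, 13.1893) (11.0704, 20) (0, 20)]  |A|=89.5967
6. ⊥bis P2·P5 via (9.615,9.735): [(0, 11.343) (11.9899, 13.1893) (11.0704, 20) (0, 20)]  |A|=89.5967
7. ⊥bis P2·P6 via (5.595,13.97): [(0, 11.343) (5.1817, 12.1409) (6.9576, 20) (0, 20)]  |A|=49.7689
8. ⊥bis P2·P7 via (5.405,8.59): [(0, 11.343) (5.1817, 12.1409) (6.9576, 20) (0, 20)]  |A|=49.7689
9. ⊥bis P2·P8 via (15.03,8.79): [(0, 11.343) (5.1817, 12.1409) (6.9576, 20) (0, 20)]  |A|=49.7689
10. ⊥bis P2·P9 via (13.47,13.17): [(0, 11.343) (5.1817, 12.1409) (6.9576, 20) (0, 20)]  |A|=49.7689
11. canonical 4-gon: [(0, 11.343) (5.1817, 12.1409) (6.9576, 20) (0, 20)]
12. shoelace: 49.7689

Area of P2's cell: 49.7689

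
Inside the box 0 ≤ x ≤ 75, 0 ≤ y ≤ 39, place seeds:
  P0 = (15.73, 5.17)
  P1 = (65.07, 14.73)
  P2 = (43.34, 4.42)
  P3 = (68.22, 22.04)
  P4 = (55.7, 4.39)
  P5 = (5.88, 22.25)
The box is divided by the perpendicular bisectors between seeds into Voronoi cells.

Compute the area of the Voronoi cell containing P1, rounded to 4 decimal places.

Area of P1's cell: 320.7034

1. box [0,75]×[0,39]: [(0, 0) (75, 0) (75, 39) (0, 39)]
2. ⊥bis P1·P0 via (40.4,9.95): [(42.3279, 0) (75, 0) (75, 39) (34.7713, 39)]  |A|=1421.565
3. ⊥bis P1·P2 via (54.205,9.575): [(58.7479, 0) (75, 0) (75, 39) (40.244, 39)]  |A|=994.6563
4. ⊥bis P1·P3 via (66.645,18.385): [(45.7537, 27.3874) (58.7479, 0) (75, 0) (75, 14.7847)]  |A|=438.749
5. ⊥bis P1·P4 via (60.385,9.56): [(45.7537, 27.3874) (49.5563, 19.3728) (70.9347, 0) (75, 0) (75, 14.7847)]  |A|=320.7034
6. ⊥bis P1·P5 via (35.475,18.49): [(45.7537, 27.3874) (49.5563, 19.3728) (70.9347, 0) (75, 0) (75, 14.7847)]  |A|=320.7034
7. canonical 5-gon: [(45.7537, 27.3874) (49.5563, 19.3728) (70.9347, 0) (75, 0) (75, 14.7847)]
8. shoelace: 320.7034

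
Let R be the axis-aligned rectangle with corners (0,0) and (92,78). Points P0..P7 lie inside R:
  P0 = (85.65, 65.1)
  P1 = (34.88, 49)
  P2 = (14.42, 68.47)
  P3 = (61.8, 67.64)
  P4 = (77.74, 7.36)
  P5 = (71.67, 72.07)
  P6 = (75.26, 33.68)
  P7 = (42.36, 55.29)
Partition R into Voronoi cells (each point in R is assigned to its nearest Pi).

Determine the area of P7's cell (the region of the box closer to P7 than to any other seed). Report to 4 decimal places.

1. box [0,92]×[0,78]: [(0, 0) (92, 0) (92, 78) (0, 78)]
2. ⊥bis P7·P0 via (64.005,60.195): [(0, 0) (77.6459, 0) (59.9702, 78) (0, 78)]  |A|=5367.0259
3. ⊥bis P7·P1 via (38.62,52.145): [(75.8666, 7.8518) (59.9702, 78) (16.8783, 78)]  |A|=1511.4094
4. ⊥bis P7·P2 via (28.39,61.88): [(29.1245, 63.437) (75.8666, 7.8518) (59.9702, 78) (35.9942, 78)]  |A|=1372.2167
5. ⊥bis P7·P3 via (52.08,61.465): [(29.1245, 63.437) (75.8666, 7.8518) (70.17, 32.9897) (41.5755, 78) (35.9942, 78)]  |A|=958.2416
6. ⊥bis P7·P4 via (60.05,31.325): [(29.1245, 63.437) (57.6299, 29.5386) (67.6593, 36.9419) (41.5755, 78) (35.9942, 78)]  |A|=761.6834
7. ⊥bis P7·P5 via (57.015,63.68): [(29.1245, 63.437) (57.6299, 29.5386) (67.6593, 36.9419) (41.5755, 78) (35.9942, 78)]  |A|=761.6834
8. ⊥bis P7·P6 via (58.81,44.485): [(29.1245, 63.437) (52.7805, 35.3055) (60.8724, 47.6249) (41.5755, 78) (35.9942, 78)]  |A|=629.7855
9. canonical 5-gon: [(29.1245, 63.437) (52.7805, 35.3055) (60.8724, 47.6249) (41.5755, 78) (35.9942, 78)]
10. shoelace: 629.7855

Area of P7's cell: 629.7855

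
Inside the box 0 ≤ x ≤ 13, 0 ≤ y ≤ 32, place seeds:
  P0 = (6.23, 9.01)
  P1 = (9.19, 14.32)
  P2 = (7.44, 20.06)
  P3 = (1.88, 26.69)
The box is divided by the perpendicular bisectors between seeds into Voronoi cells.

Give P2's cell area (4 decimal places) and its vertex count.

1. box [0,13]×[0,32]: [(0, 0) (13, 0) (13, 32) (0, 32)]
2. ⊥bis P2·P0 via (6.835,14.535): [(0, 15.2834) (13, 13.8599) (13, 32) (0, 32)]  |A|=226.5681
3. ⊥bis P2·P1 via (8.315,17.19): [(0, 15.2834) (1.5167, 15.1174) (13, 18.6184) (13, 32) (0, 32)]  |A|=199.247
4. ⊥bis P2·P3 via (4.66,23.375): [(0, 19.4671) (0, 15.2834) (1.5167, 15.1174) (13, 18.6184) (13, 30.369)]  |A|=107.1816
5. canonical 5-gon: [(0, 19.4671) (0, 15.2834) (1.5167, 15.1174) (13, 18.6184) (13, 30.369)]
6. shoelace: 107.1816

Area of P2's cell: 107.1816 (5 vertices)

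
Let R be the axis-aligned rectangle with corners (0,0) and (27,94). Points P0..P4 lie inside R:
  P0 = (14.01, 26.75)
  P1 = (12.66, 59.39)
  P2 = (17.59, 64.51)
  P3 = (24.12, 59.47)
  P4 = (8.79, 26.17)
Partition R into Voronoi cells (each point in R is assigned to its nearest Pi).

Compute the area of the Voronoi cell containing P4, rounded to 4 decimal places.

1. box [0,27]×[0,94]: [(0, 0) (27, 0) (27, 94) (0, 94)]
2. ⊥bis P4·P0 via (11.4,26.46): [(0, 0) (14.34, 0) (3.8956, 94) (0, 94)]  |A|=857.0711
3. ⊥bis P4·P1 via (10.725,42.78): [(0, 44.0294) (0, 0) (14.34, 0) (9.5717, 42.9144)]  |A|=518.4149
4. ⊥bis P4·P2 via (13.19,45.34): [(0, 44.0294) (0, 0) (14.34, 0) (9.5717, 42.9144)]  |A|=518.4149
5. ⊥bis P4·P3 via (16.455,42.82): [(0, 44.0294) (0, 0) (14.34, 0) (9.5717, 42.9144)]  |A|=518.4149
6. canonical 4-gon: [(0, 44.0294) (0, 0) (14.34, 0) (9.5717, 42.9144)]
7. shoelace: 518.4149

Area of P4's cell: 518.4149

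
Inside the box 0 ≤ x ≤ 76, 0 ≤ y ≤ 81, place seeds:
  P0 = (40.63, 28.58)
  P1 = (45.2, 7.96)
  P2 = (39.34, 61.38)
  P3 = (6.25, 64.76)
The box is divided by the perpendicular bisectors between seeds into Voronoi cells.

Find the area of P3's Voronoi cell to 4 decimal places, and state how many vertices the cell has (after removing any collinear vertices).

Area of P3's cell: 1043.4516 (4 vertices)

1. box [0,76]×[0,81]: [(0, 0) (76, 0) (76, 81) (0, 81)]
2. ⊥bis P3·P0 via (23.44,46.67): [(0, 24.3962) (59.5674, 81) (0, 81)]  |A|=1685.871
3. ⊥bis P3·P1 via (25.725,36.36): [(0, 24.3962) (59.5674, 81) (0, 81)]  |A|=1685.871
4. ⊥bis P3·P2 via (22.795,63.07): [(0, 24.3962) (20.8704, 44.2282) (24.6265, 81) (0, 81)]  |A|=1043.4516
5. canonical 4-gon: [(0, 24.3962) (20.8704, 44.2282) (24.6265, 81) (0, 81)]
6. shoelace: 1043.4516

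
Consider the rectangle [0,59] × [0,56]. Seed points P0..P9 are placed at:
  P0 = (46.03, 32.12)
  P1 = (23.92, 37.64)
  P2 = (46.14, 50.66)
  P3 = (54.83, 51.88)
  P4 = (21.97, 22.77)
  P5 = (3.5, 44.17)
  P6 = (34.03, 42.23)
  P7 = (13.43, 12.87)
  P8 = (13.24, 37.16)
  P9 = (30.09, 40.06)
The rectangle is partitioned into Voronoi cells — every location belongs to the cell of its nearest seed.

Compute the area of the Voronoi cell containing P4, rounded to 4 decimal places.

Area of P4's cell: 496.8404

1. box [0,59]×[0,56]: [(0, 0) (59, 0) (59, 56) (0, 56)]
2. ⊥bis P4·P0 via (34,27.445): [(0, 0) (44.6655, 0) (22.9032, 56) (0, 56)]  |A|=1891.9219
3. ⊥bis P4·P1 via (22.945,30.205): [(0, 33.2139) (0, 0) (44.6655, 0) (33.4635, 28.8256)]  |A|=1199.4818
4. ⊥bis P4·P2 via (34.055,36.715): [(0, 33.2139) (0, 0) (44.6655, 0) (33.4635, 28.8256)]  |A|=1199.4818
5. ⊥bis P4·P3 via (38.4,37.325): [(0, 33.2139) (0, 0) (44.6655, 0) (33.4635, 28.8256)]  |A|=1199.4818
6. ⊥bis P4·P5 via (12.735,33.47): [(10.7977, 31.798) (0, 22.4786) (0, 0) (44.6655, 0) (33.4635, 28.8256)]  |A|=1141.5234
7. ⊥bis P4·P6 via (28,32.5): [(10.7977, 31.798) (0, 22.4786) (0, 0) (44.6655, 0) (33.4635, 28.8256)]  |A|=1141.5234
8. ⊥bis P4·P7 via (17.7,17.82): [(10.7977, 31.798) (6.1481, 27.785) (38.3578, 0) (44.6655, 0) (33.4635, 28.8256)]  |A|=539.5372
9. ⊥bis P4·P8 via (17.605,29.965): [(18.8794, 30.7381) (9.3949, 24.9842) (38.3578, 0) (44.6655, 0) (33.4635, 28.8256)]  |A|=498.2345
10. ⊥bis P4·P9 via (26.03,31.415): [(30.7998, 29.175) (18.8794, 30.7381) (9.3949, 24.9842) (38.3578, 0) (44.6655, 0) (33.8921, 27.7227)]  |A|=496.8404
11. canonical 6-gon: [(30.7998, 29.175) (18.8794, 30.7381) (9.3949, 24.9842) (38.3578, 0) (44.6655, 0) (33.8921, 27.7227)]
12. shoelace: 496.8404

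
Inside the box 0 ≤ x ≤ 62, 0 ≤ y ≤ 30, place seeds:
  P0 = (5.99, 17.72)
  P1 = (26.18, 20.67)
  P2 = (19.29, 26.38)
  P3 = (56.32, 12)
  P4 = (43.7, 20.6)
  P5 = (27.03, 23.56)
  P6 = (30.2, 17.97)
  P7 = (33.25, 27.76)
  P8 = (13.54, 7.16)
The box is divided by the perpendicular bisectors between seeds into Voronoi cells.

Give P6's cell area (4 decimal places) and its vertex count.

Area of P6's cell: 267.7053 (7 vertices)

1. box [0,62]×[0,30]: [(0, 0) (62, 0) (62, 30) (0, 30)]
2. ⊥bis P6·P0 via (18.095,17.845): [(18.2793, 0) (62, 0) (62, 30) (17.9695, 30)]  |A|=1316.2686
3. ⊥bis P6·P1 via (28.19,19.32): [(18.2329, 4.4949) (18.2793, 0) (62, 0) (62, 30) (35.3631, 30)]  |A|=1094.4554
4. ⊥bis P6·P2 via (24.745,22.175): [(18.2329, 4.4949) (18.2793, 0) (62, 0) (62, 30) (35.3631, 30)]  |A|=1094.4554
5. ⊥bis P6·P3 via (43.26,14.985): [(18.2329, 4.4949) (18.2793, 0) (39.835, 0) (46.6918, 30) (35.3631, 30)]  |A|=532.3583
6. ⊥bis P6·P4 via (36.95,19.285): [(34.9751, 29.4223) (18.2329, 4.4949) (18.2793, 0) (39.835, 0) (40.3058, 2.0596)]  |A|=367.2455
7. ⊥bis P6·P5 via (28.615,20.765): [(35.8611, 24.8742) (29.4961, 21.2647) (18.2329, 4.4949) (18.2793, 0) (39.835, 0) (40.3058, 2.0596)]  |A|=351.172
8. ⊥bis P6·P7 via (31.725,22.865): [(36.5451, 21.3633) (32.1078, 22.7457) (29.4961, 21.2647) (18.2329, 4.4949) (18.2793, 0) (39.835, 0) (40.3058, 2.0596)]  |A|=343.8555
9. ⊥bis P6·P8 via (21.87,12.565): [(36.5451, 21.3633) (32.1078, 22.7457) (29.4961, 21.2647) (22.7461, 11.2147) (30.0229, 0) (39.835, 0) (40.3058, 2.0596)]  |A|=267.7053
10. canonical 7-gon: [(36.5451, 21.3633) (32.1078, 22.7457) (29.4961, 21.2647) (22.7461, 11.2147) (30.0229, 0) (39.835, 0) (40.3058, 2.0596)]
11. shoelace: 267.7053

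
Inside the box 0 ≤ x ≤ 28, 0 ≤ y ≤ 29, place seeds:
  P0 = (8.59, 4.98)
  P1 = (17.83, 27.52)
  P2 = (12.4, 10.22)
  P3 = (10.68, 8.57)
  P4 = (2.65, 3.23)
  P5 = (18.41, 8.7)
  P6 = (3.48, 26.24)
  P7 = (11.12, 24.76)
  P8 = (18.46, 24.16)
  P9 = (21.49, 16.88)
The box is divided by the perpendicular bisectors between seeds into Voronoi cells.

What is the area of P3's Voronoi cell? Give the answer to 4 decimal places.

Area of P3's cell: 60.2305

1. box [0,28]×[0,29]: [(0, 0) (28, 0) (28, 29) (0, 29)]
2. ⊥bis P3·P0 via (9.635,6.775): [(0, 12.3842) (21.2724, 0) (28, 0) (28, 29) (0, 29)]  |A|=680.2786
3. ⊥bis P3·P1 via (14.255,18.045): [(0, 23.4235) (0, 12.3842) (21.2724, 0) (28, 0) (28, 12.8589)]  |A|=376.2325
4. ⊥bis P3·P2 via (11.54,9.395): [(0, 21.4246) (0, 12.3842) (19.6422, 0.9491)]  |A|=88.786
5. ⊥bis P3·P4 via (6.665,5.9): [(0, 21.4246) (0, 15.9225) (3.8393, 10.1491) (19.6422, 0.9491)]  |A|=81.9938
6. ⊥bis P3·P5 via (14.545,8.635): [(14.5856, 6.2202) (0, 21.4246) (0, 15.9225) (3.8393, 10.1491) (14.6251, 3.8699)]  |A|=76.1557
7. ⊥bis P3·P6 via (7.08,17.405): [(14.5856, 6.2202) (4.762, 16.4605) (0.7337, 14.8191) (3.8393, 10.1491) (14.6251, 3.8699)]  |A|=60.2305
8. ⊥bis P3·P7 via (10.9,16.665): [(14.5856, 6.2202) (4.762, 16.4605) (0.7337, 14.8191) (3.8393, 10.1491) (14.6251, 3.8699)]  |A|=60.2305
9. ⊥bis P3·P8 via (14.57,16.365): [(14.5856, 6.2202) (4.762, 16.4605) (0.7337, 14.8191) (3.8393, 10.1491) (14.6251, 3.8699)]  |A|=60.2305
10. ⊥bis P3·P9 via (16.085,12.725): [(14.5856, 6.2202) (4.762, 16.4605) (0.7337, 14.8191) (3.8393, 10.1491) (14.6251, 3.8699)]  |A|=60.2305
11. canonical 5-gon: [(14.5856, 6.2202) (4.762, 16.4605) (0.7337, 14.8191) (3.8393, 10.1491) (14.6251, 3.8699)]
12. shoelace: 60.2305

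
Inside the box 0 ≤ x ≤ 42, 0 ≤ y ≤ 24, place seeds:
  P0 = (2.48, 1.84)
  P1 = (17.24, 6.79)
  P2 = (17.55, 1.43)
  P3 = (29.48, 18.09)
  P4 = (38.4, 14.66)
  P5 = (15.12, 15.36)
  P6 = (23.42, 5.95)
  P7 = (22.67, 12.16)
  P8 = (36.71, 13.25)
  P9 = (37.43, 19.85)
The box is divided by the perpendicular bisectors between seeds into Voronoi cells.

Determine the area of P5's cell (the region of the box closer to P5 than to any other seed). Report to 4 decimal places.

Area of P5's cell: 252.3298

1. box [0,42]×[0,24]: [(0, 0) (42, 0) (42, 24) (0, 24)]
2. ⊥bis P5·P0 via (8.8,8.6): [(0, 16.8272) (17.9987, 0) (42, 0) (42, 24) (0, 24)]  |A|=856.5657
3. ⊥bis P5·P1 via (16.18,11.075): [(0, 16.8272) (8.2507, 9.1135) (42, 17.4622) (42, 24) (0, 24)]  |A|=452.5296
4. ⊥bis P5·P2 via (16.335,8.395): [(0, 16.8272) (8.2507, 9.1135) (42, 17.4622) (42, 24) (0, 24)]  |A|=452.5296
5. ⊥bis P5·P3 via (22.3,16.725): [(0, 16.8272) (8.2507, 9.1135) (23.051, 12.7747) (20.9169, 24) (0, 24)]  |A|=272.2555
6. ⊥bis P5·P4 via (26.76,15.01): [(0, 16.8272) (8.2507, 9.1135) (23.051, 12.7747) (20.9169, 24) (0, 24)]  |A|=272.2555
7. ⊥bis P5·P6 via (19.27,10.655): [(0, 16.8272) (8.2507, 9.1135) (21.1362, 12.301) (22.8531, 13.8155) (20.9169, 24) (0, 24)]  |A|=271.2122
8. ⊥bis P5·P7 via (18.895,13.76): [(0, 16.8272) (8.2507, 9.1135) (17.9417, 11.5108) (21.6348, 20.2241) (20.9169, 24) (0, 24)]  |A|=252.3298
9. ⊥bis P5·P8 via (25.915,14.305): [(0, 16.8272) (8.2507, 9.1135) (17.9417, 11.5108) (21.6348, 20.2241) (20.9169, 24) (0, 24)]  |A|=252.3298
10. ⊥bis P5·P9 via (26.275,17.605): [(0, 16.8272) (8.2507, 9.1135) (17.9417, 11.5108) (21.6348, 20.2241) (20.9169, 24) (0, 24)]  |A|=252.3298
11. canonical 6-gon: [(0, 16.8272) (8.2507, 9.1135) (17.9417, 11.5108) (21.6348, 20.2241) (20.9169, 24) (0, 24)]
12. shoelace: 252.3298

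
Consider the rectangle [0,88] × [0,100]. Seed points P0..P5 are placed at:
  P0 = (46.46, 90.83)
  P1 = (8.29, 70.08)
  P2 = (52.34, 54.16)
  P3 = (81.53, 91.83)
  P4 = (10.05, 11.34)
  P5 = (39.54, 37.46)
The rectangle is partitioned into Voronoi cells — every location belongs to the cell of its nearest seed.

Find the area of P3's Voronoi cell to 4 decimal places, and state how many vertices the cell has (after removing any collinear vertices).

Area of P3's cell: 814.1409 (4 vertices)

1. box [0,88]×[0,100]: [(0, 0) (88, 0) (88, 100) (0, 100)]
2. ⊥bis P3·P0 via (63.995,91.33): [(66.5992, 0) (88, 0) (88, 100) (63.7478, 100)]  |A|=2282.65
3. ⊥bis P3·P1 via (44.91,80.955): [(66.3494, 8.7609) (68.9511, 0) (88, 0) (88, 100) (63.7478, 100)]  |A|=2272.3477
4. ⊥bis P3·P2 via (66.935,72.995): [(64.4632, 74.9104) (88, 56.672) (88, 100) (63.7478, 100)]  |A|=814.1409
5. ⊥bis P3·P4 via (45.79,51.585): [(64.4632, 74.9104) (88, 56.672) (88, 100) (63.7478, 100)]  |A|=814.1409
6. ⊥bis P3·P5 via (60.535,64.645): [(64.4632, 74.9104) (88, 56.672) (88, 100) (63.7478, 100)]  |A|=814.1409
7. canonical 4-gon: [(64.4632, 74.9104) (88, 56.672) (88, 100) (63.7478, 100)]
8. shoelace: 814.1409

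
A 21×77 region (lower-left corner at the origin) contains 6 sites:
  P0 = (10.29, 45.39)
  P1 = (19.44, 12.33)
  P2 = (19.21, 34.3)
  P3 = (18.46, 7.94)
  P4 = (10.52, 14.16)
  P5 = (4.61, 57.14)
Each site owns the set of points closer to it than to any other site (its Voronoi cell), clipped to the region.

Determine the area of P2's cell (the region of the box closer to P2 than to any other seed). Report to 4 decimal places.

Area of P2's cell: 215.9824

1. box [0,21]×[0,77]: [(0, 0) (21, 0) (21, 77) (0, 77)]
2. ⊥bis P2·P0 via (14.75,39.845): [(0, 27.9812) (0, 0) (21, 0) (21, 44.8721)]  |A|=764.9587
3. ⊥bis P2·P1 via (19.325,23.315): [(0, 27.9812) (0, 23.1127) (21, 23.3325) (21, 44.8721)]  |A|=277.2838
4. ⊥bis P2·P3 via (18.835,21.12): [(0, 27.9812) (0, 23.1127) (21, 23.3325) (21, 44.8721)]  |A|=277.2838
5. ⊥bis P2·P4 via (14.865,24.23): [(2.1547, 29.7142) (17.041, 23.2911) (21, 23.3325) (21, 44.8721)]  |A|=215.9824
6. ⊥bis P2·P5 via (11.91,45.72): [(2.1547, 29.7142) (17.041, 23.2911) (21, 23.3325) (21, 44.8721)]  |A|=215.9824
7. canonical 4-gon: [(2.1547, 29.7142) (17.041, 23.2911) (21, 23.3325) (21, 44.8721)]
8. shoelace: 215.9824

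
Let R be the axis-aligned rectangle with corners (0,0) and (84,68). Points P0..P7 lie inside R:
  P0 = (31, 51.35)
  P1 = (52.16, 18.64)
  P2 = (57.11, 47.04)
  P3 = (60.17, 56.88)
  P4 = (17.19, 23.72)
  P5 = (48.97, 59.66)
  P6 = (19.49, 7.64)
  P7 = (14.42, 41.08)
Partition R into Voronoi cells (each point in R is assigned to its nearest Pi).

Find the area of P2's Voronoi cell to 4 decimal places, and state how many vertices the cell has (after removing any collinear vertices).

Area of P2's cell: 737.0520 (5 vertices)

1. box [0,84]×[0,68]: [(0, 0) (84, 0) (84, 68) (0, 68)]
2. ⊥bis P2·P0 via (44.055,49.195): [(35.9343, 0) (84, 0) (84, 68) (47.1592, 68)]  |A|=2886.8211
3. ⊥bis P2·P1 via (54.635,32.84): [(41.7267, 35.0899) (84, 27.7218) (84, 68) (47.1592, 68)]  |A|=1457.5655
4. ⊥bis P2·P3 via (58.64,51.96): [(45.2013, 56.1391) (41.7267, 35.0899) (84, 27.7218) (84, 44.0737)]  |A|=774.9272
5. ⊥bis P2·P4 via (37.15,35.38): [(45.2013, 56.1391) (41.7267, 35.0899) (84, 27.7218) (84, 44.0737)]  |A|=774.9272
6. ⊥bis P2·P5 via (53.04,53.35): [(53.4076, 53.5871) (43.752, 47.3591) (41.7267, 35.0899) (84, 27.7218) (84, 44.0737)]  |A|=737.052
7. ⊥bis P2·P6 via (38.3,27.34): [(53.4076, 53.5871) (43.752, 47.3591) (41.7267, 35.0899) (84, 27.7218) (84, 44.0737)]  |A|=737.052
8. ⊥bis P2·P7 via (35.765,44.06): [(53.4076, 53.5871) (43.752, 47.3591) (41.7267, 35.0899) (84, 27.7218) (84, 44.0737)]  |A|=737.052
9. canonical 5-gon: [(53.4076, 53.5871) (43.752, 47.3591) (41.7267, 35.0899) (84, 27.7218) (84, 44.0737)]
10. shoelace: 737.052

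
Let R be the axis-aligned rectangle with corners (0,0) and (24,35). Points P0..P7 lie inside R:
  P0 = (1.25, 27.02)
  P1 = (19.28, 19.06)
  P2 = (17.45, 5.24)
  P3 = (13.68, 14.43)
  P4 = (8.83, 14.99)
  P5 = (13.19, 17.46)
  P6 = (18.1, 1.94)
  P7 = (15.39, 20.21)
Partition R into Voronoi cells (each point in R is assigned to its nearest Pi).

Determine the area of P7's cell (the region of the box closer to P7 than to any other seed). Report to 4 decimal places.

Area of P7's cell: 137.6119

1. box [0,24]×[0,35]: [(0, 0) (24, 0) (24, 35) (0, 35)]
2. ⊥bis P7·P0 via (8.32,23.615): [(0, 6.3397) (0, 0) (24, 0) (24, 35) (13.8032, 35)]  |A|=642.1987
3. ⊥bis P7·P1 via (17.335,19.635): [(0, 6.3397) (0, 0) (11.5303, 0) (21.8774, 35) (13.8032, 35)]  |A|=386.8327
4. ⊥bis P7·P2 via (16.42,12.725): [(2.1281, 10.7583) (15.2444, 12.5632) (21.8774, 35) (13.8032, 35)]  |A|=239.024
5. ⊥bis P7·P3 via (14.535,17.32): [(6.4415, 19.7145) (16.4805, 16.7444) (21.8774, 35) (13.8032, 35)]  |A|=161.3576
6. ⊥bis P7·P4 via (12.11,17.6): [(7.9443, 22.835) (11.6547, 18.1721) (16.4805, 16.7444) (21.8774, 35) (13.8032, 35)]  |A|=152.0644
7. ⊥bis P7·P5 via (14.29,18.835): [(8.3186, 23.6121) (16.5613, 17.0179) (21.8774, 35) (13.8032, 35)]  |A|=137.6119
8. ⊥bis P7·P6 via (16.745,11.075): [(8.3186, 23.6121) (16.5613, 17.0179) (21.8774, 35) (13.8032, 35)]  |A|=137.6119
9. canonical 4-gon: [(8.3186, 23.6121) (16.5613, 17.0179) (21.8774, 35) (13.8032, 35)]
10. shoelace: 137.6119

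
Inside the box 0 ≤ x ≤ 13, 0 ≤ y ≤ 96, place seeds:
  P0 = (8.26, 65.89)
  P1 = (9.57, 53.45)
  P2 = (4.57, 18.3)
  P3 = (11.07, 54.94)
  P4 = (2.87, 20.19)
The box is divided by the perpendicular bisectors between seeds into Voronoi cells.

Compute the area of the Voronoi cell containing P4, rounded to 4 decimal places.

1. box [0,13]×[0,96]: [(0, 0) (13, 0) (13, 96) (0, 96)]
2. ⊥bis P4·P0 via (5.565,43.04): [(0, 43.6964) (0, 0) (13, 0) (13, 42.1631)]  |A|=558.0864
3. ⊥bis P4·P1 via (6.22,36.82): [(0, 38.073) (0, 0) (13, 0) (13, 35.4542)]  |A|=477.9267
4. ⊥bis P4·P2 via (3.72,19.245): [(0, 38.073) (0, 15.899) (13, 27.5921) (13, 35.4542)]  |A|=195.2349
5. ⊥bis P4·P3 via (6.97,37.565): [(0, 38.073) (0, 15.899) (13, 27.5921) (13, 35.4542)]  |A|=195.2349
6. canonical 4-gon: [(0, 38.073) (0, 15.899) (13, 27.5921) (13, 35.4542)]
7. shoelace: 195.2349

Area of P4's cell: 195.2349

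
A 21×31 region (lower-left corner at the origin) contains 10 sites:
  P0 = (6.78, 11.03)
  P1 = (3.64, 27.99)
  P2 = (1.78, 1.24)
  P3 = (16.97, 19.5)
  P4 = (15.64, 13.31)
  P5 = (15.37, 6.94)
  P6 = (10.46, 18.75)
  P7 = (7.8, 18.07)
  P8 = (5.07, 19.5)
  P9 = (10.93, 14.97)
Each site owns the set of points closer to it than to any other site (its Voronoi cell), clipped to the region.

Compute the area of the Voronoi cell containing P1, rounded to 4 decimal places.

1. box [0,21]×[0,31]: [(0, 0) (21, 0) (21, 31) (0, 31)]
2. ⊥bis P1·P0 via (5.21,19.51): [(0, 18.5454) (21, 22.4334) (21, 31) (0, 31)]  |A|=220.7226
3. ⊥bis P1·P2 via (2.71,14.615): [(0, 18.5454) (21, 22.4334) (21, 31) (0, 31)]  |A|=220.7226
4. ⊥bis P1·P3 via (10.305,23.745): [(0, 18.5454) (7.9282, 20.0133) (14.9258, 31) (0, 31)]  |A|=131.3642
5. ⊥bis P1·P4 via (9.64,20.65): [(0, 18.5454) (7.9282, 20.0133) (14.9258, 31) (0, 31)]  |A|=131.3642
6. ⊥bis P1·P5 via (9.505,17.465): [(0, 18.5454) (7.9282, 20.0133) (14.9258, 31) (0, 31)]  |A|=131.3642
7. ⊥bis P1·P6 via (7.05,23.37): [(0, 18.5454) (0.6854, 18.6723) (12.7419, 27.5712) (14.9258, 31) (0, 31)]  |A|=107.2212
8. ⊥bis P1·P7 via (5.72,23.03): [(0, 20.6313) (7.7331, 23.8742) (12.7419, 27.5712) (14.9258, 31) (0, 31)]  |A|=97.8205
9. ⊥bis P1·P8 via (4.355,23.745): [(0, 23.0115) (8.5051, 24.444) (12.7419, 27.5712) (14.9258, 31) (0, 31)]  |A|=86.7472
10. ⊥bis P1·P9 via (7.285,21.48): [(0, 23.0115) (8.5051, 24.444) (12.7419, 27.5712) (14.9258, 31) (0, 31)]  |A|=86.7472
11. canonical 5-gon: [(0, 23.0115) (8.5051, 24.444) (12.7419, 27.5712) (14.9258, 31) (0, 31)]
12. shoelace: 86.7472

Area of P1's cell: 86.7472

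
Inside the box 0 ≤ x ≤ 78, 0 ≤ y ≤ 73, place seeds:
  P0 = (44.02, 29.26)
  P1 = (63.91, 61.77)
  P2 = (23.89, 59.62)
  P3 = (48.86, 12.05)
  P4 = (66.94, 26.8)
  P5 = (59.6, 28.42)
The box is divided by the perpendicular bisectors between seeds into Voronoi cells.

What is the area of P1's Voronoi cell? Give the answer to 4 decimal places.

Area of P1's cell: 917.8165

1. box [0,78]×[0,73]: [(0, 0) (78, 0) (78, 73) (0, 73)]
2. ⊥bis P1·P0 via (53.965,45.515): [(78, 30.8101) (78, 73) (9.0411, 73)]  |A|=1454.6854
3. ⊥bis P1·P2 via (43.9,60.695): [(44.4012, 51.3663) (78, 30.8101) (78, 73) (43.2389, 73)]  |A|=1084.7714
4. ⊥bis P1·P3 via (56.385,36.91): [(44.4012, 51.3663) (78, 30.8101) (78, 73) (43.2389, 73)]  |A|=1084.7714
5. ⊥bis P1·P4 via (65.425,44.285): [(44.4012, 51.3663) (57.1477, 43.5678) (78, 45.3746) (78, 73) (43.2389, 73)]  |A|=932.9199
6. ⊥bis P1·P5 via (61.755,45.095): [(44.4012, 51.3663) (52.7491, 46.2589) (66.9801, 44.4197) (78, 45.3746) (78, 73) (43.2389, 73)]  |A|=917.8165
7. canonical 6-gon: [(44.4012, 51.3663) (52.7491, 46.2589) (66.9801, 44.4197) (78, 45.3746) (78, 73) (43.2389, 73)]
8. shoelace: 917.8165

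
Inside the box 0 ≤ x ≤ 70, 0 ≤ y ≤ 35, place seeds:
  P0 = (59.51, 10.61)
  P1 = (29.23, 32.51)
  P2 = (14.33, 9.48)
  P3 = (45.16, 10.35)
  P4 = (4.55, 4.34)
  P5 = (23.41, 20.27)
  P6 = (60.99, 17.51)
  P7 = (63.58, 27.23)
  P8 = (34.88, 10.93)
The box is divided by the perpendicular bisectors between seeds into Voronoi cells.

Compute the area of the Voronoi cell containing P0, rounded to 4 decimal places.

1. box [0,70]×[0,35]: [(0, 0) (70, 0) (70, 35) (0, 35)]
2. ⊥bis P0·P1 via (44.37,21.56): [(28.7767, 0) (70, 0) (70, 35) (54.0905, 35)]  |A|=999.8238
3. ⊥bis P0·P2 via (36.92,10.045): [(36.8906, 11.2187) (37.1712, 0) (70, 0) (70, 35) (54.0905, 35)]  |A|=952.7362
4. ⊥bis P0·P3 via (52.335,10.48): [(51.9445, 32.0329) (52.5249, 0) (70, 0) (70, 35) (54.0905, 35)]  |A|=619.4632
5. ⊥bis P0·P4 via (32.03,7.475): [(51.9445, 32.0329) (52.5249, 0) (70, 0) (70, 35) (54.0905, 35)]  |A|=619.4632
6. ⊥bis P0·P5 via (41.46,15.44): [(51.9445, 32.0329) (52.5249, 0) (70, 0) (70, 35) (54.0905, 35)]  |A|=619.4632
7. ⊥bis P0·P6 via (60.25,14.06): [(52.239, 15.7783) (52.5249, 0) (70, 0) (70, 11.9687)]  |A|=244.1518
8. ⊥bis P0·P7 via (61.545,18.92): [(52.239, 15.7783) (52.5249, 0) (70, 0) (70, 11.9687)]  |A|=244.1518
9. ⊥bis P0·P8 via (47.195,10.77): [(52.239, 15.7783) (52.5249, 0) (70, 0) (70, 11.9687)]  |A|=244.1518
10. canonical 4-gon: [(52.239, 15.7783) (52.5249, 0) (70, 0) (70, 11.9687)]
11. shoelace: 244.1518

Area of P0's cell: 244.1518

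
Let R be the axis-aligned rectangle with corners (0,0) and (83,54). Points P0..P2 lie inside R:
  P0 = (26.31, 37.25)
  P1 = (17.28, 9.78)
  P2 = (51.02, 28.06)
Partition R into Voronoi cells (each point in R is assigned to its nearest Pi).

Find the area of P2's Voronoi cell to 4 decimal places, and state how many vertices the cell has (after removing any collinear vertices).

1. box [0,83]×[0,54]: [(0, 0) (83, 0) (83, 54) (0, 54)]
2. ⊥bis P2·P0 via (38.665,32.655): [(26.5201, 0) (83, 0) (83, 54) (46.6035, 54)]  |A|=2507.6614
3. ⊥bis P2·P1 via (34.15,18.92): [(33.7982, 19.5693) (44.4007, 0) (83, 0) (83, 54) (46.6035, 54)]  |A|=2332.707
4. canonical 5-gon: [(33.7982, 19.5693) (44.4007, 0) (83, 0) (83, 54) (46.6035, 54)]
5. shoelace: 2332.707

Area of P2's cell: 2332.7070 (5 vertices)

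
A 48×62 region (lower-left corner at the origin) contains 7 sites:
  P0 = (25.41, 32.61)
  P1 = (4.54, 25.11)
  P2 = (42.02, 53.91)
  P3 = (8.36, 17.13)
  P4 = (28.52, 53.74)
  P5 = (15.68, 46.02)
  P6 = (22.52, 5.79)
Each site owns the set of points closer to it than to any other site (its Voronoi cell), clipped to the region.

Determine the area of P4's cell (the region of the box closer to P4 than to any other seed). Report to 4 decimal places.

Area of P4's cell: 284.0581

1. box [0,48]×[0,62]: [(0, 0) (48, 0) (48, 62) (0, 62)]
2. ⊥bis P4·P0 via (26.965,43.175): [(0, 47.1438) (48, 40.079) (48, 62) (0, 62)]  |A|=882.6528
3. ⊥bis P4·P1 via (16.53,39.425): [(0, 53.2702) (8.8738, 45.8377) (48, 40.079) (48, 62) (0, 62)]  |A|=855.4706
4. ⊥bis P4·P2 via (35.27,53.825): [(0, 53.2702) (8.8738, 45.8377) (35.4198, 41.9306) (35.1671, 62) (0, 62)]  |A|=588.8102
5. ⊥bis P4·P3 via (18.44,35.435): [(0, 53.2702) (8.8738, 45.8377) (35.4198, 41.9306) (35.1671, 62) (0, 62)]  |A|=588.8102
6. ⊥bis P4·P5 via (22.1,49.88): [(26.0504, 43.3096) (35.4198, 41.9306) (35.1671, 62) (14.8129, 62)]  |A|=284.0581
7. ⊥bis P4·P6 via (25.52,29.765): [(26.0504, 43.3096) (35.4198, 41.9306) (35.1671, 62) (14.8129, 62)]  |A|=284.0581
8. canonical 4-gon: [(26.0504, 43.3096) (35.4198, 41.9306) (35.1671, 62) (14.8129, 62)]
9. shoelace: 284.0581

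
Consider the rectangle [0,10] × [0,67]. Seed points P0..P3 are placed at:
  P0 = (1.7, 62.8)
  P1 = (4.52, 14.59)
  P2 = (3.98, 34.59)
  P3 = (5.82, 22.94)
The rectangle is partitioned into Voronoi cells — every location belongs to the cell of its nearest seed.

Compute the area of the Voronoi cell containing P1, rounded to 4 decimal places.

Area of P1's cell: 187.9147

1. box [0,10]×[0,67]: [(0, 0) (10, 0) (10, 67) (0, 67)]
2. ⊥bis P1·P0 via (3.11,38.695): [(0, 38.5131) (0, 0) (10, 0) (10, 39.098)]  |A|=388.0555
3. ⊥bis P1·P2 via (4.25,24.59): [(0, 24.4753) (0, 0) (10, 0) (10, 24.7453)]  |A|=246.1025
4. ⊥bis P1·P3 via (5.17,18.765): [(0, 19.5699) (0, 0) (10, 0) (10, 18.013)]  |A|=187.9147
5. canonical 4-gon: [(0, 19.5699) (0, 0) (10, 0) (10, 18.013)]
6. shoelace: 187.9147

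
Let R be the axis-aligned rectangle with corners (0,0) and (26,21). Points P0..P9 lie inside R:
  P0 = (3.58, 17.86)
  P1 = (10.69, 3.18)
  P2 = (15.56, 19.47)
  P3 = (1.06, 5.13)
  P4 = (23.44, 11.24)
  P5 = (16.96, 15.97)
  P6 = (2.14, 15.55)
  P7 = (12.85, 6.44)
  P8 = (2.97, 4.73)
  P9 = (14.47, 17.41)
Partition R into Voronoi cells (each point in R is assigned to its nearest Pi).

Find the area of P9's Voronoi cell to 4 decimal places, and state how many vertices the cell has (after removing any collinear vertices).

Area of P9's cell: 45.1736 (6 vertices)

1. box [0,26]×[0,21]: [(0, 0) (26, 0) (26, 21) (0, 21)]
2. ⊥bis P9·P0 via (9.025,17.635): [(8.2963, 0) (26, 0) (26, 21) (9.164, 21)]  |A|=362.6665
3. ⊥bis P9·P1 via (12.58,10.295): [(8.7636, 11.3088) (26, 6.7302) (26, 21) (9.164, 21)]  |A|=204.5609
4. ⊥bis P9·P2 via (15.015,18.44): [(8.7636, 11.3088) (26, 6.7302) (26, 12.6275) (10.1768, 21) (9.164, 21)]  |A|=138.3215
5. ⊥bis P9·P3 via (7.765,11.27): [(8.7636, 11.3088) (26, 6.7302) (26, 12.6275) (10.1768, 21) (9.164, 21)]  |A|=138.3215
6. ⊥bis P9·P4 via (18.955,14.325): [(8.7636, 11.3088) (15.6264, 9.4858) (19.9789, 15.8135) (10.1768, 21) (9.164, 21)]  |A|=81.7494
7. ⊥bis P9·P5 via (15.715,16.69): [(8.7636, 11.3088) (12.0917, 10.4247) (16.3259, 17.7464) (10.1768, 21) (9.164, 21)]  |A|=51.058
8. ⊥bis P9·P6 via (8.305,16.48): [(8.8327, 12.9817) (9.0985, 11.2198) (12.0917, 10.4247) (16.3259, 17.7464) (10.1768, 21) (9.164, 21)]  |A|=50.7748
9. ⊥bis P9·P7 via (13.66,11.925): [(8.8327, 12.9817) (8.8858, 12.63) (13.0145, 12.0203) (16.3259, 17.7464) (10.1768, 21) (9.164, 21)]  |A|=45.1736
10. ⊥bis P9·P8 via (8.72,11.07): [(8.8327, 12.9817) (8.8858, 12.63) (13.0145, 12.0203) (16.3259, 17.7464) (10.1768, 21) (9.164, 21)]  |A|=45.1736
11. canonical 6-gon: [(8.8327, 12.9817) (8.8858, 12.63) (13.0145, 12.0203) (16.3259, 17.7464) (10.1768, 21) (9.164, 21)]
12. shoelace: 45.1736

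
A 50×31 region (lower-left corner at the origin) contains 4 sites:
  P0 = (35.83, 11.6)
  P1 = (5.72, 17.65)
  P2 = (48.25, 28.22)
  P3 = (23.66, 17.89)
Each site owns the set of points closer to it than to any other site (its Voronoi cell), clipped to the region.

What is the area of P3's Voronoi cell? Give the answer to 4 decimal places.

Area of P3's cell: 461.5470

1. box [0,50]×[0,31]: [(0, 0) (50, 0) (50, 31) (0, 31)]
2. ⊥bis P3·P0 via (29.745,14.745): [(0, 0) (22.1241, 0) (38.1463, 31) (0, 31)]  |A|=934.1918
3. ⊥bis P3·P1 via (14.69,17.77): [(14.9277, 0) (22.1241, 0) (38.1463, 31) (14.513, 31)]  |A|=477.8603
4. ⊥bis P3·P2 via (35.955,23.055): [(14.9277, 0) (22.1241, 0) (35.0964, 25.0989) (32.6174, 31) (14.513, 31)]  |A|=461.547
5. canonical 5-gon: [(14.9277, 0) (22.1241, 0) (35.0964, 25.0989) (32.6174, 31) (14.513, 31)]
6. shoelace: 461.547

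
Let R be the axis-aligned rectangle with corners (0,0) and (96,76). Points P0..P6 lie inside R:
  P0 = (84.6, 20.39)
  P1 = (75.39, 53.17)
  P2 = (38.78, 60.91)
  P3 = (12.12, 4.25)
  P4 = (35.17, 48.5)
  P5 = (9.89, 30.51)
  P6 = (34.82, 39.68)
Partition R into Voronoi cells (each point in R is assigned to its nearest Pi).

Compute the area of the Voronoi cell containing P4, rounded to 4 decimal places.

1. box [0,96]×[0,76]: [(0, 0) (96, 0) (96, 76) (0, 76)]
2. ⊥bis P4·P0 via (59.885,34.445): [(0, 0) (40.2967, 0) (83.5166, 76) (0, 76)]  |A|=4704.9068
3. ⊥bis P4·P1 via (55.28,50.835): [(0, 0) (40.2967, 0) (57.6412, 30.4994) (52.3581, 76) (0, 76)]  |A|=3996.0399
4. ⊥bis P4·P2 via (36.975,54.705): [(0, 65.4608) (0, 0) (40.2967, 0) (57.6412, 30.4994) (55.4548, 49.3293)]  |A|=3005.6033
5. ⊥bis P4·P3 via (23.645,26.375): [(0, 65.4608) (0, 38.6918) (48.0625, 13.6558) (57.6412, 30.4994) (55.4548, 49.3293)]  |A|=1800.6487
6. ⊥bis P4·P5 via (22.53,39.505): [(5.1187, 63.9718) (36.7208, 19.5638) (48.0625, 13.6558) (57.6412, 30.4994) (55.4548, 49.3293)]  |A|=1219.0312
7. ⊥bis P4·P6 via (34.995,44.09): [(5.1187, 63.9718) (18.8101, 44.7323) (56.1607, 43.2501) (55.4548, 49.3293)]  |A|=496.9926
8. canonical 4-gon: [(5.1187, 63.9718) (18.8101, 44.7323) (56.1607, 43.2501) (55.4548, 49.3293)]
9. shoelace: 496.9926

Area of P4's cell: 496.9926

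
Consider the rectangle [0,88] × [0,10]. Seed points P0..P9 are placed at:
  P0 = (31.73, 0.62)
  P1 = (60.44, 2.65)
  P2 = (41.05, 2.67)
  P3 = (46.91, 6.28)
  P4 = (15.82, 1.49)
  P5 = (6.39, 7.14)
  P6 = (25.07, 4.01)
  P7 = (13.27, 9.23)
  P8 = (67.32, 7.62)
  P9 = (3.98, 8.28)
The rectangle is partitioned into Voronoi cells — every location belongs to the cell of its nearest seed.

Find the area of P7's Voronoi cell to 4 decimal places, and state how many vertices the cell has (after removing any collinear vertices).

1. box [0,88]×[0,10]: [(0, 0) (88, 0) (88, 10) (0, 10)]
2. ⊥bis P7·P0 via (22.5,4.925): [(0, 0) (20.2029, 0) (24.8671, 10) (0, 10)]  |A|=225.3498
3. ⊥bis P7·P1 via (36.855,5.94): [(0, 0) (20.2029, 0) (24.8671, 10) (0, 10)]  |A|=225.3498
4. ⊥bis P7·P2 via (27.16,5.95): [(0, 0) (20.2029, 0) (24.8671, 10) (0, 10)]  |A|=225.3498
5. ⊥bis P7·P3 via (30.09,7.755): [(0, 0) (20.2029, 0) (24.8671, 10) (0, 10)]  |A|=225.3498
6. ⊥bis P7·P4 via (14.545,5.36): [(0, 0.568) (24.1841, 8.5357) (24.8671, 10) (0, 10)]  |A|=132.2584
7. ⊥bis P7·P5 via (9.83,8.185): [(11.0391, 4.2049) (24.1841, 8.5357) (24.8671, 10) (9.2786, 10)]  |A|=53.3133
8. ⊥bis P7·P6 via (19.17,6.62): [(11.0391, 4.2049) (19.3066, 6.9287) (20.6652, 10) (9.2786, 10)]  |A|=43.8385
9. ⊥bis P7·P8 via (40.295,8.425): [(11.0391, 4.2049) (19.3066, 6.9287) (20.6652, 10) (9.2786, 10)]  |A|=43.8385
10. ⊥bis P7·P9 via (8.625,8.755): [(11.0391, 4.2049) (19.3066, 6.9287) (20.6652, 10) (9.2786, 10)]  |A|=43.8385
11. canonical 4-gon: [(11.0391, 4.2049) (19.3066, 6.9287) (20.6652, 10) (9.2786, 10)]
12. shoelace: 43.8385

Area of P7's cell: 43.8385 (4 vertices)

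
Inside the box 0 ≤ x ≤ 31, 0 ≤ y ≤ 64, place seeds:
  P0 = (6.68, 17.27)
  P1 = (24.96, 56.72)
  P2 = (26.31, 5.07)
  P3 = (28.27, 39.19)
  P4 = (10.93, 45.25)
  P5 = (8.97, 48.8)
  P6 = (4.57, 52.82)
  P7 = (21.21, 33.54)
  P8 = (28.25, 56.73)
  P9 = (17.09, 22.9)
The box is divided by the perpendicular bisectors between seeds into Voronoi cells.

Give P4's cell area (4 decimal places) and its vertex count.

Area of P4's cell: 231.3187 (7 vertices)

1. box [0,31]×[0,64]: [(0, 0) (31, 0) (31, 64) (0, 64)]
2. ⊥bis P4·P0 via (8.805,31.26): [(0, 32.5974) (31, 27.8887) (31, 64) (0, 64)]  |A|=1046.4649
3. ⊥bis P4·P1 via (17.945,50.985): [(0, 32.5974) (31, 27.8887) (31, 35.0162) (7.3048, 64) (0, 64)]  |A|=703.0769
4. ⊥bis P4·P2 via (18.62,25.16): [(0, 32.5974) (27.2405, 28.4597) (31, 29.8988) (31, 35.0162) (7.3048, 64) (0, 64)]  |A|=699.2985
5. ⊥bis P4·P3 via (19.6,42.22): [(0, 32.5974) (15.4186, 30.2554) (21.2503, 46.942) (7.3048, 64) (0, 64)]  |A|=531.4299
6. ⊥bis P4·P5 via (9.95,47.025): [(0, 41.5315) (0, 32.5974) (15.4186, 30.2554) (21.2503, 46.942) (17.6892, 51.2979)]  |A|=286.3118
7. ⊥bis P4·P6 via (7.75,49.035): [(0, 41.5315) (0, 32.5974) (15.4186, 30.2554) (21.2503, 46.942) (17.6892, 51.2979)]  |A|=286.3118
8. ⊥bis P4·P7 via (16.07,39.395): [(0, 41.5315) (0, 32.5974) (7.0986, 31.5192) (19.7381, 42.6152) (21.2503, 46.942) (17.6892, 51.2979)]  |A|=232.166
9. ⊥bis P4·P8 via (19.59,50.99): [(0, 41.5315) (0, 32.5974) (7.0986, 31.5192) (19.7381, 42.6152) (21.2503, 46.942) (17.6892, 51.2979)]  |A|=232.166
10. ⊥bis P4·P9 via (14.01,34.075): [(0, 41.5315) (0, 32.5974) (5.576, 31.7505) (8.1794, 32.468) (19.7381, 42.6152) (21.2503, 46.942) (17.6892, 51.2979)]  |A|=231.3187
11. canonical 7-gon: [(0, 41.5315) (0, 32.5974) (5.576, 31.7505) (8.1794, 32.468) (19.7381, 42.6152) (21.2503, 46.942) (17.6892, 51.2979)]
12. shoelace: 231.3187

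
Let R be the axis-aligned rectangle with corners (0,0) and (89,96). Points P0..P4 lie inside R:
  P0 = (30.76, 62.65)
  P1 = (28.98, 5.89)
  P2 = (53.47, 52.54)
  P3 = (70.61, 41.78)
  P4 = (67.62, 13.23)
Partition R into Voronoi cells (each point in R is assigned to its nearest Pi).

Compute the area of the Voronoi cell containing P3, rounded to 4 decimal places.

Area of P3's cell: 1232.2522

1. box [0,89]×[0,96]: [(0, 0) (89, 0) (89, 96) (0, 96)]
2. ⊥bis P3·P0 via (50.685,52.215): [(23.3393, 0) (89, 0) (89, 96) (73.6158, 96)]  |A|=3890.1556
3. ⊥bis P3·P1 via (49.795,23.835): [(41.1025, 33.9177) (70.3436, 0) (89, 0) (89, 96) (73.6158, 96)]  |A|=3093.0152
4. ⊥bis P3·P2 via (62.04,47.16): [(48.4075, 25.4444) (70.3436, 0) (89, 0) (89, 90.1056)]  |A|=2066.1534
5. ⊥bis P3·P4 via (69.115,27.505): [(50.8988, 29.4128) (89, 25.4225) (89, 90.1056)]  |A|=1232.2522
6. canonical 3-gon: [(50.8988, 29.4128) (89, 25.4225) (89, 90.1056)]
7. shoelace: 1232.2522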